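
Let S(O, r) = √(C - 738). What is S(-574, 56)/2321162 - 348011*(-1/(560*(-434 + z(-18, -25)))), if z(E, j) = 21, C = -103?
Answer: -348011/231280 + 29*I/2321162 ≈ -1.5047 + 1.2494e-5*I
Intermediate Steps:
S(O, r) = 29*I (S(O, r) = √(-103 - 738) = √(-841) = 29*I)
S(-574, 56)/2321162 - 348011*(-1/(560*(-434 + z(-18, -25)))) = (29*I)/2321162 - 348011*(-1/(560*(-434 + 21))) = (29*I)*(1/2321162) - 348011/((-413*(-560))) = 29*I/2321162 - 348011/231280 = -348011/231280 + 29*I/2321162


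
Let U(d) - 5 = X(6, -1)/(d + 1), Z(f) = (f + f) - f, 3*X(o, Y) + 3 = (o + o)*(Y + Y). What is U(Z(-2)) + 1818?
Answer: 1832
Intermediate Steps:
X(o, Y) = -1 + 4*Y*o/3 (X(o, Y) = -1 + ((o + o)*(Y + Y))/3 = -1 + ((2*o)*(2*Y))/3 = -1 + (4*Y*o)/3 = -1 + 4*Y*o/3)
Z(f) = f (Z(f) = 2*f - f = f)
U(d) = 5 - 9/(1 + d) (U(d) = 5 + (-1 + (4/3)*(-1)*6)/(d + 1) = 5 + (-1 - 8)/(1 + d) = 5 - 9/(1 + d))
U(Z(-2)) + 1818 = (-4 + 5*(-2))/(1 - 2) + 1818 = (-4 - 10)/(-1) + 1818 = -1*(-14) + 1818 = 14 + 1818 = 1832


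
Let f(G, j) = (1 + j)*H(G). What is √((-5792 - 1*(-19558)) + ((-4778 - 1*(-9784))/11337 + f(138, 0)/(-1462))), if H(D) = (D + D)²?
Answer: 2*√235475588974086651/8287347 ≈ 117.11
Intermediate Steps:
H(D) = 4*D² (H(D) = (2*D)² = 4*D²)
f(G, j) = 4*G²*(1 + j) (f(G, j) = (1 + j)*(4*G²) = 4*G²*(1 + j))
√((-5792 - 1*(-19558)) + ((-4778 - 1*(-9784))/11337 + f(138, 0)/(-1462))) = √((-5792 - 1*(-19558)) + ((-4778 - 1*(-9784))/11337 + (4*138²*(1 + 0))/(-1462))) = √((-5792 + 19558) + ((-4778 + 9784)*(1/11337) + (4*19044*1)*(-1/1462))) = √(13766 + (5006*(1/11337) + 76176*(-1/1462))) = √(13766 + (5006/11337 - 38088/731)) = √(13766 - 428144270/8287347) = √(113655474532/8287347) = 2*√235475588974086651/8287347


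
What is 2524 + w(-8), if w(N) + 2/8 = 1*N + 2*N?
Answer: 9999/4 ≈ 2499.8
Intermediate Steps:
w(N) = -¼ + 3*N (w(N) = -¼ + (1*N + 2*N) = -¼ + (N + 2*N) = -¼ + 3*N)
2524 + w(-8) = 2524 + (-¼ + 3*(-8)) = 2524 + (-¼ - 24) = 2524 - 97/4 = 9999/4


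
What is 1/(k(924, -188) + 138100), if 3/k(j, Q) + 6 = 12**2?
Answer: 46/6352601 ≈ 7.2411e-6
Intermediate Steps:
k(j, Q) = 1/46 (k(j, Q) = 3/(-6 + 12**2) = 3/(-6 + 144) = 3/138 = 3*(1/138) = 1/46)
1/(k(924, -188) + 138100) = 1/(1/46 + 138100) = 1/(6352601/46) = 46/6352601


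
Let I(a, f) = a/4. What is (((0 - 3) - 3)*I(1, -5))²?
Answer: 9/4 ≈ 2.2500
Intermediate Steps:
I(a, f) = a/4 (I(a, f) = a*(¼) = a/4)
(((0 - 3) - 3)*I(1, -5))² = (((0 - 3) - 3)*((¼)*1))² = ((-3 - 3)*(¼))² = (-6*¼)² = (-3/2)² = 9/4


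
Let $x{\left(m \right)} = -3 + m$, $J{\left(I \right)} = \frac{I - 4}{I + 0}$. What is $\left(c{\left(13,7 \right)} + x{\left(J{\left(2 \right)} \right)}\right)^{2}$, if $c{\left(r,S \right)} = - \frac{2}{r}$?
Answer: $\frac{2916}{169} \approx 17.254$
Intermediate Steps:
$J{\left(I \right)} = \frac{-4 + I}{I}$
$\left(c{\left(13,7 \right)} + x{\left(J{\left(2 \right)} \right)}\right)^{2} = \left(- \frac{2}{13} - \left(3 - \frac{-4 + 2}{2}\right)\right)^{2} = \left(\left(-2\right) \frac{1}{13} + \left(-3 + \frac{1}{2} \left(-2\right)\right)\right)^{2} = \left(- \frac{2}{13} - 4\right)^{2} = \left(- \frac{54}{13}\right)^{2} = \frac{2916}{169}$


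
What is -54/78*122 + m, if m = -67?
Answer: -1969/13 ≈ -151.46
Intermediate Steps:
-54/78*122 + m = -54/78*122 - 67 = -54*1/78*122 - 67 = -9/13*122 - 67 = -1098/13 - 67 = -1969/13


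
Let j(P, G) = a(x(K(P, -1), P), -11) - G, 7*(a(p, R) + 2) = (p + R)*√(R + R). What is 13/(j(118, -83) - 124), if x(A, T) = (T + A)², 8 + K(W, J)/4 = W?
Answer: -559/43524393551 - 578227*I*√22/43524393551 ≈ -1.2843e-8 - 6.2313e-5*I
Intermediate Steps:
K(W, J) = -32 + 4*W
x(A, T) = (A + T)²
a(p, R) = -2 + √2*√R*(R + p)/7 (a(p, R) = -2 + ((p + R)*√(R + R))/7 = -2 + ((R + p)*√(2*R))/7 = -2 + ((R + p)*(√2*√R))/7 = -2 + (√2*√R*(R + p))/7 = -2 + √2*√R*(R + p)/7)
j(P, G) = -2 - G - 11*I*√22/7 + I*√22*(-32 + 5*P)²/7 (j(P, G) = (-2 + √2*(-11)^(3/2)/7 + ((-32 + 4*P) + P)²*√2*√(-11)/7) - G = (-2 + √2*(-11*I*√11)/7 + (-32 + 5*P)²*√2*(I*√11)/7) - G = (-2 - 11*I*√22/7 + I*√22*(-32 + 5*P)²/7) - G = -2 - G - 11*I*√22/7 + I*√22*(-32 + 5*P)²/7)
13/(j(118, -83) - 124) = 13/((-2 - 1*(-83) - 11*I*√22/7 + I*√22*(-32 + 5*118)²/7) - 124) = 13/((-2 + 83 - 11*I*√22/7 + I*√22*(-32 + 590)²/7) - 124) = 13/((-2 + 83 - 11*I*√22/7 + (⅐)*I*√22*558²) - 124) = 13/((-2 + 83 - 11*I*√22/7 + (⅐)*I*√22*311364) - 124) = 13/((-2 + 83 - 11*I*√22/7 + 311364*I*√22/7) - 124) = 13/((81 + 44479*I*√22) - 124) = 13/(-43 + 44479*I*√22)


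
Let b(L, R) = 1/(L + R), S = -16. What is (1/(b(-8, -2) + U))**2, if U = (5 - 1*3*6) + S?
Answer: 100/84681 ≈ 0.0011809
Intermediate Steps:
U = -29 (U = (5 - 1*3*6) - 16 = (5 - 3*6) - 16 = (5 - 18) - 16 = -13 - 16 = -29)
(1/(b(-8, -2) + U))**2 = (1/(1/(-8 - 2) - 29))**2 = (1/(1/(-10) - 29))**2 = (1/(-1/10 - 29))**2 = (1/(-291/10))**2 = (-10/291)**2 = 100/84681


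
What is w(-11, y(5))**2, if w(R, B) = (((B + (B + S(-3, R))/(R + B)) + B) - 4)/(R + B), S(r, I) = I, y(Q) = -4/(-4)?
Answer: 1/100 ≈ 0.010000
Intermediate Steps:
y(Q) = 1 (y(Q) = -4*(-1/4) = 1)
w(R, B) = (-3 + 2*B)/(B + R) (w(R, B) = (((B + (B + R)/(R + B)) + B) - 4)/(R + B) = (((B + (B + R)/(B + R)) + B) - 4)/(B + R) = (((B + 1) + B) - 4)/(B + R) = (((1 + B) + B) - 4)/(B + R) = ((1 + 2*B) - 4)/(B + R) = (-3 + 2*B)/(B + R))
w(-11, y(5))**2 = ((-3 + 2*1)/(1 - 11))**2 = ((-3 + 2)/(-10))**2 = (-1/10*(-1))**2 = (1/10)**2 = 1/100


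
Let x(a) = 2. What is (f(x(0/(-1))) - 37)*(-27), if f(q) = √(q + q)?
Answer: 945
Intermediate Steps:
f(q) = √2*√q (f(q) = √(2*q) = √2*√q)
(f(x(0/(-1))) - 37)*(-27) = (√2*√2 - 37)*(-27) = (2 - 37)*(-27) = -35*(-27) = 945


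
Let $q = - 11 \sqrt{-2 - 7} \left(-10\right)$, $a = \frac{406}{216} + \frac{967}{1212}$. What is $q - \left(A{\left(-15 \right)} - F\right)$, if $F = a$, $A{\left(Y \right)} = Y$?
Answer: $\frac{96413}{5454} + 330 i \approx 17.677 + 330.0 i$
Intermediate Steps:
$a = \frac{14603}{5454}$ ($a = 406 \cdot \frac{1}{216} + 967 \cdot \frac{1}{1212} = \frac{203}{108} + \frac{967}{1212} = \frac{14603}{5454} \approx 2.6775$)
$q = 330 i$ ($q = - 11 \sqrt{-9} \left(-10\right) = - 11 \cdot 3 i \left(-10\right) = - 33 i \left(-10\right) = 330 i \approx 330.0 i$)
$F = \frac{14603}{5454} \approx 2.6775$
$q - \left(A{\left(-15 \right)} - F\right) = 330 i - \left(-15 - \frac{14603}{5454}\right) = 330 i - - \frac{96413}{5454} = 330 i + \frac{96413}{5454} = \frac{96413}{5454} + 330 i$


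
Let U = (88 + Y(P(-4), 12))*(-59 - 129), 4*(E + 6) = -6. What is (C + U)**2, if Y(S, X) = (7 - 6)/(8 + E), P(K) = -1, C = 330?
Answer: 275228100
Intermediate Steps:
E = -15/2 (E = -6 + (1/4)*(-6) = -6 - 3/2 = -15/2 ≈ -7.5000)
Y(S, X) = 2 (Y(S, X) = (7 - 6)/(8 - 15/2) = 1/(1/2) = 1*2 = 2)
U = -16920 (U = (88 + 2)*(-59 - 129) = 90*(-188) = -16920)
(C + U)**2 = (330 - 16920)**2 = (-16590)**2 = 275228100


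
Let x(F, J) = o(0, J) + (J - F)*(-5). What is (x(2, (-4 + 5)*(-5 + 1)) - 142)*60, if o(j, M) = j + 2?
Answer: -6600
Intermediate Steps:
o(j, M) = 2 + j
x(F, J) = 2 - 5*J + 5*F (x(F, J) = (2 + 0) + (J - F)*(-5) = 2 + (-5*J + 5*F) = 2 - 5*J + 5*F)
(x(2, (-4 + 5)*(-5 + 1)) - 142)*60 = ((2 - 5*(-4 + 5)*(-5 + 1) + 5*2) - 142)*60 = ((2 - 5*(-4) + 10) - 142)*60 = ((2 + 20 + 10) - 142)*60 = (32 - 142)*60 = -110*60 = -6600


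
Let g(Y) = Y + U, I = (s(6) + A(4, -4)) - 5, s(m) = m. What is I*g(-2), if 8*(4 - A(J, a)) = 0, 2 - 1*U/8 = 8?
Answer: -250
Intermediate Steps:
U = -48 (U = 16 - 8*8 = 16 - 64 = -48)
A(J, a) = 4 (A(J, a) = 4 - ⅛*0 = 4 + 0 = 4)
I = 5 (I = (6 + 4) - 5 = 10 - 5 = 5)
g(Y) = -48 + Y (g(Y) = Y - 48 = -48 + Y)
I*g(-2) = 5*(-48 - 2) = 5*(-50) = -250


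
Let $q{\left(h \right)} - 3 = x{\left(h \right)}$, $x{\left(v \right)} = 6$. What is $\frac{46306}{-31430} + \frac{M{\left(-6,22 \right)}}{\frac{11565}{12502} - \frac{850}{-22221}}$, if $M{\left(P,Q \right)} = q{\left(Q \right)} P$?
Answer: $- \frac{48389156553613}{841106291795} \approx -57.53$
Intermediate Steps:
$q{\left(h \right)} = 9$ ($q{\left(h \right)} = 3 + 6 = 9$)
$M{\left(P,Q \right)} = 9 P$
$\frac{46306}{-31430} + \frac{M{\left(-6,22 \right)}}{\frac{11565}{12502} - \frac{850}{-22221}} = \frac{46306}{-31430} + \frac{9 \left(-6\right)}{\frac{11565}{12502} - \frac{850}{-22221}} = 46306 \left(- \frac{1}{31430}\right) - \frac{54}{11565 \cdot \frac{1}{12502} - - \frac{850}{22221}} = - \frac{23153}{15715} - \frac{54}{\frac{11565}{12502} + \frac{850}{22221}} = - \frac{23153}{15715} - \frac{54}{\frac{267612565}{277806942}} = - \frac{23153}{15715} - \frac{15001574868}{267612565} = - \frac{48389156553613}{841106291795}$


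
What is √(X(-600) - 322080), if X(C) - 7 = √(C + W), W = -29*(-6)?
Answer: √(-322073 + I*√426) ≈ 0.018 + 567.51*I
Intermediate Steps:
W = 174
X(C) = 7 + √(174 + C) (X(C) = 7 + √(C + 174) = 7 + √(174 + C))
√(X(-600) - 322080) = √((7 + √(174 - 600)) - 322080) = √((7 + √(-426)) - 322080) = √((7 + I*√426) - 322080) = √(-322073 + I*√426)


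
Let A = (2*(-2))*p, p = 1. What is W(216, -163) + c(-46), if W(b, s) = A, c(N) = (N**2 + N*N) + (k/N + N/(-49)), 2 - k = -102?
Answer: 4763466/1127 ≈ 4226.7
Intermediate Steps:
k = 104 (k = 2 - 1*(-102) = 2 + 102 = 104)
c(N) = 2*N**2 + 104/N - N/49 (c(N) = (N**2 + N*N) + (104/N + N/(-49)) = (N**2 + N**2) + (104/N + N*(-1/49)) = 2*N**2 + (104/N - N/49) = 2*N**2 + 104/N - N/49)
A = -4 (A = (2*(-2))*1 = -4*1 = -4)
W(b, s) = -4
W(216, -163) + c(-46) = -4 + (2*(-46)**2 + 104/(-46) - 1/49*(-46)) = -4 + (2*2116 + 104*(-1/46) + 46/49) = -4 + (4232 - 52/23 + 46/49) = -4 + 4767974/1127 = 4763466/1127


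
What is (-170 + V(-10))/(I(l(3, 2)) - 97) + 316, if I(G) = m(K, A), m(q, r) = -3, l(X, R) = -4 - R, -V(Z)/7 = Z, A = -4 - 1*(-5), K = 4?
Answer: 317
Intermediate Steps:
A = 1 (A = -4 + 5 = 1)
V(Z) = -7*Z
I(G) = -3
(-170 + V(-10))/(I(l(3, 2)) - 97) + 316 = (-170 - 7*(-10))/(-3 - 97) + 316 = (-170 + 70)/(-100) + 316 = -100*(-1/100) + 316 = 1 + 316 = 317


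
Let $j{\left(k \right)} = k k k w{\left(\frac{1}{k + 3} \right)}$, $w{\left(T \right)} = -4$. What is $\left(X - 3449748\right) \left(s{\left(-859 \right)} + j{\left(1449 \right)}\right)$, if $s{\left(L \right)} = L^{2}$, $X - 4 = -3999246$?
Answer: $90643403651739850$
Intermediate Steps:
$X = -3999242$ ($X = 4 - 3999246 = -3999242$)
$j{\left(k \right)} = - 4 k^{3}$ ($j{\left(k \right)} = k k k \left(-4\right) = k k^{2} \left(-4\right) = k^{3} \left(-4\right) = - 4 k^{3}$)
$\left(X - 3449748\right) \left(s{\left(-859 \right)} + j{\left(1449 \right)}\right) = \left(-3999242 - 3449748\right) \left(\left(-859\right)^{2} - 4 \cdot 1449^{3}\right) = - 7448990 \left(737881 - 12169287396\right) = \left(-7448990\right) \left(-12168549515\right) = 90643403651739850$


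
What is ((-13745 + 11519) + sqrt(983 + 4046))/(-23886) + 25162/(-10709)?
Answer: -96196883/42632529 - sqrt(5029)/23886 ≈ -2.2594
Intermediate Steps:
((-13745 + 11519) + sqrt(983 + 4046))/(-23886) + 25162/(-10709) = (-2226 + sqrt(5029))*(-1/23886) + 25162*(-1/10709) = (371/3981 - sqrt(5029)/23886) - 25162/10709 = -96196883/42632529 - sqrt(5029)/23886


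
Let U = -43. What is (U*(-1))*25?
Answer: 1075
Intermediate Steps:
(U*(-1))*25 = -43*(-1)*25 = 43*25 = 1075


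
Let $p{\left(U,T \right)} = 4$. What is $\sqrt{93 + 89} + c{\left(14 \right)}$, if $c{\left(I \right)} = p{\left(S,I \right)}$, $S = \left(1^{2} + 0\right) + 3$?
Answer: $4 + \sqrt{182} \approx 17.491$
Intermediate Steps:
$S = 4$ ($S = \left(1 + 0\right) + 3 = 1 + 3 = 4$)
$c{\left(I \right)} = 4$
$\sqrt{93 + 89} + c{\left(14 \right)} = \sqrt{93 + 89} + 4 = \sqrt{182} + 4 = 4 + \sqrt{182}$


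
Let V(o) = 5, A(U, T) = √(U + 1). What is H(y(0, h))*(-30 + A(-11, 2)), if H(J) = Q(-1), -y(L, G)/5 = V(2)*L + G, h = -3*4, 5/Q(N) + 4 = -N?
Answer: 50 - 5*I*√10/3 ≈ 50.0 - 5.2705*I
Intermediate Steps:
A(U, T) = √(1 + U)
Q(N) = 5/(-4 - N)
h = -12
y(L, G) = -25*L - 5*G (y(L, G) = -5*(5*L + G) = -5*(G + 5*L) = -25*L - 5*G)
H(J) = -5/3 (H(J) = -5/(4 - 1) = -5/3)
H(y(0, h))*(-30 + A(-11, 2)) = -5*(-30 + √(1 - 11))/3 = -5*(-30 + √(-10))/3 = -5*(-30 + I*√10)/3 = 50 - 5*I*√10/3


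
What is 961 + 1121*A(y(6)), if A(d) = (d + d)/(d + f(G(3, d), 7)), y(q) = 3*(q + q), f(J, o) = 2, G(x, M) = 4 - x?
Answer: 3085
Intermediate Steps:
y(q) = 6*q (y(q) = 3*(2*q) = 6*q)
A(d) = 2*d/(2 + d) (A(d) = (d + d)/(d + 2) = (2*d)/(2 + d) = 2*d/(2 + d))
961 + 1121*A(y(6)) = 961 + 1121*(2*(6*6)/(2 + 6*6)) = 961 + 1121*(2*36/(2 + 36)) = 961 + 1121*(2*36/38) = 961 + 1121*(2*36*(1/38)) = 961 + 1121*(36/19) = 961 + 2124 = 3085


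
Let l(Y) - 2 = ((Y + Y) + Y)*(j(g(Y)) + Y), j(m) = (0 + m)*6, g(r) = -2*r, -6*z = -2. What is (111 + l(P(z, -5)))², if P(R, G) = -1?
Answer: 6400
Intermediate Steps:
z = ⅓ (z = -⅙*(-2) = ⅓ ≈ 0.33333)
j(m) = 6*m (j(m) = m*6 = 6*m)
l(Y) = 2 - 33*Y² (l(Y) = 2 + ((Y + Y) + Y)*(6*(-2*Y) + Y) = 2 + (2*Y + Y)*(-12*Y + Y) = 2 + (3*Y)*(-11*Y) = 2 - 33*Y²)
(111 + l(P(z, -5)))² = (111 + (2 - 33*(-1)²))² = (111 + (2 - 33*1))² = (111 + (2 - 33))² = (111 - 31)² = 80² = 6400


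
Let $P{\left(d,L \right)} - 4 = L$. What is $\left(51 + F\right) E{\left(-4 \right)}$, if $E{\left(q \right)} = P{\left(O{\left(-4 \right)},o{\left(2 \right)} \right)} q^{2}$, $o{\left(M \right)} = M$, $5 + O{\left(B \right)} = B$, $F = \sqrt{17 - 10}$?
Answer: $4896 + 96 \sqrt{7} \approx 5150.0$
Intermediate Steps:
$F = \sqrt{7} \approx 2.6458$
$O{\left(B \right)} = -5 + B$
$P{\left(d,L \right)} = 4 + L$
$E{\left(q \right)} = 6 q^{2}$ ($E{\left(q \right)} = \left(4 + 2\right) q^{2} = 6 q^{2}$)
$\left(51 + F\right) E{\left(-4 \right)} = \left(51 + \sqrt{7}\right) 6 \left(-4\right)^{2} = \left(51 + \sqrt{7}\right) 6 \cdot 16 = \left(51 + \sqrt{7}\right) 96 = 4896 + 96 \sqrt{7}$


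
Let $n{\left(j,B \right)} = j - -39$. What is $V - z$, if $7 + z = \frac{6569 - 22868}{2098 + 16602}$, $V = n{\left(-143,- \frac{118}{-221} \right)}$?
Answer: $- \frac{1797601}{18700} \approx -96.128$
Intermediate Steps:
$n{\left(j,B \right)} = 39 + j$ ($n{\left(j,B \right)} = j + 39 = 39 + j$)
$V = -104$ ($V = 39 - 143 = -104$)
$z = - \frac{147199}{18700}$ ($z = -7 + \frac{6569 - 22868}{2098 + 16602} = -7 - \frac{16299}{18700} = - \frac{147199}{18700} \approx -7.8716$)
$V - z = -104 - - \frac{147199}{18700} = -104 + \frac{147199}{18700} = - \frac{1797601}{18700}$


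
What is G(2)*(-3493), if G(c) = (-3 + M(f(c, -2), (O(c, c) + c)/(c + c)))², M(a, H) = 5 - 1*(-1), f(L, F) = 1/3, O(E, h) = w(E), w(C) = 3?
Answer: -31437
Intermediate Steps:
O(E, h) = 3
f(L, F) = ⅓
M(a, H) = 6 (M(a, H) = 5 + 1 = 6)
G(c) = 9 (G(c) = (-3 + 6)² = 3² = 9)
G(2)*(-3493) = 9*(-3493) = -31437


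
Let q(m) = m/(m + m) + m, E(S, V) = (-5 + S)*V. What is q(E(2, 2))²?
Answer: 121/4 ≈ 30.250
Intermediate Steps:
E(S, V) = V*(-5 + S)
q(m) = ½ + m (q(m) = m/((2*m)) + m = (1/(2*m))*m + m = ½ + m)
q(E(2, 2))² = (½ + 2*(-5 + 2))² = (½ + 2*(-3))² = (½ - 6)² = (-11/2)² = 121/4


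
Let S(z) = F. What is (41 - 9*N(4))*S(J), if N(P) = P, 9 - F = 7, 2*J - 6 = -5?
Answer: 10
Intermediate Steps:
J = 1/2 (J = 3 + (1/2)*(-5) = 3 - 5/2 = 1/2 ≈ 0.50000)
F = 2 (F = 9 - 1*7 = 9 - 7 = 2)
S(z) = 2
(41 - 9*N(4))*S(J) = (41 - 9*4)*2 = (41 - 36)*2 = 5*2 = 10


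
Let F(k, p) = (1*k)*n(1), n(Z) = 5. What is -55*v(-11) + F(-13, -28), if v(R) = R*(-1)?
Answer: -670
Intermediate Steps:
v(R) = -R
F(k, p) = 5*k (F(k, p) = (1*k)*5 = k*5 = 5*k)
-55*v(-11) + F(-13, -28) = -(-55)*(-11) + 5*(-13) = -55*11 - 65 = -605 - 65 = -670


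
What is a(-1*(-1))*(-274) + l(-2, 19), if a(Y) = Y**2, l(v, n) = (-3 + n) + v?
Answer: -260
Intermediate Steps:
l(v, n) = -3 + n + v
a(-1*(-1))*(-274) + l(-2, 19) = (-1*(-1))**2*(-274) + (-3 + 19 - 2) = 1**2*(-274) + 14 = 1*(-274) + 14 = -274 + 14 = -260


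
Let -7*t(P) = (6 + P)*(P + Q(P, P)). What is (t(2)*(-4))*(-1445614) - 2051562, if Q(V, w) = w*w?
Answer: -291918822/7 ≈ -4.1703e+7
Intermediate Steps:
Q(V, w) = w²
t(P) = -(6 + P)*(P + P²)/7
(t(2)*(-4))*(-1445614) - 2051562 = (((⅐)*2*(-6 - 1*2² - 7*2))*(-4))*(-1445614) - 2051562 = (((⅐)*2*(-6 - 1*4 - 14))*(-4))*(-1445614) - 2051562 = (((⅐)*2*(-6 - 4 - 14))*(-4))*(-1445614) - 2051562 = (((⅐)*2*(-24))*(-4))*(-1445614) - 2051562 = -48/7*(-4)*(-1445614) - 2051562 = (192/7)*(-1445614) - 2051562 = -277557888/7 - 2051562 = -291918822/7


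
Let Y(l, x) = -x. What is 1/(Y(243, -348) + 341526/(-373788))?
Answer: 62298/21622783 ≈ 0.0028811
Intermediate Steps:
1/(Y(243, -348) + 341526/(-373788)) = 1/(-1*(-348) + 341526/(-373788)) = 1/(348 + 341526*(-1/373788)) = 1/(348 - 56921/62298) = 1/(21622783/62298) = 62298/21622783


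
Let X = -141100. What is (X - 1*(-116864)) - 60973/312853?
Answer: -7582366281/312853 ≈ -24236.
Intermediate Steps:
(X - 1*(-116864)) - 60973/312853 = (-141100 - 1*(-116864)) - 60973/312853 = (-141100 + 116864) - 60973*1/312853 = -24236 - 60973/312853 = -7582366281/312853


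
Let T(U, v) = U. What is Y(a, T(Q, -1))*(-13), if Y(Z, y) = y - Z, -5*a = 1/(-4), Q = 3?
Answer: -767/20 ≈ -38.350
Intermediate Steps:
a = 1/20 (a = -⅕/(-4) = -⅕*(-¼) = 1/20 ≈ 0.050000)
Y(a, T(Q, -1))*(-13) = (3 - 1*1/20)*(-13) = (3 - 1/20)*(-13) = (59/20)*(-13) = -767/20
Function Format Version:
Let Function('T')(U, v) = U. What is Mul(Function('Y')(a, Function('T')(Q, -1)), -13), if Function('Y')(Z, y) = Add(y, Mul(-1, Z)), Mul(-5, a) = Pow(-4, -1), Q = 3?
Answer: Rational(-767, 20) ≈ -38.350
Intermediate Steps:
a = Rational(1, 20) (a = Mul(Rational(-1, 5), Pow(-4, -1)) = Mul(Rational(-1, 5), Rational(-1, 4)) = Rational(1, 20) ≈ 0.050000)
Mul(Function('Y')(a, Function('T')(Q, -1)), -13) = Mul(Add(3, Mul(-1, Rational(1, 20))), -13) = Mul(Add(3, Rational(-1, 20)), -13) = Mul(Rational(59, 20), -13) = Rational(-767, 20)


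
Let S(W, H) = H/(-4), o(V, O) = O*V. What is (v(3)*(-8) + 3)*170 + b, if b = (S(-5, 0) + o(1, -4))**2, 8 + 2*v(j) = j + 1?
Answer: 3246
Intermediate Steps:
S(W, H) = -H/4 (S(W, H) = H*(-1/4) = -H/4)
v(j) = -7/2 + j/2 (v(j) = -4 + (j + 1)/2 = -4 + (1 + j)/2 = -4 + (1/2 + j/2) = -7/2 + j/2)
b = 16 (b = (-1/4*0 - 4*1)**2 = (0 - 4)**2 = (-4)**2 = 16)
(v(3)*(-8) + 3)*170 + b = ((-7/2 + (1/2)*3)*(-8) + 3)*170 + 16 = ((-7/2 + 3/2)*(-8) + 3)*170 + 16 = (-2*(-8) + 3)*170 + 16 = (16 + 3)*170 + 16 = 19*170 + 16 = 3230 + 16 = 3246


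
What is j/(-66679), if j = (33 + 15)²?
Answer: -2304/66679 ≈ -0.034554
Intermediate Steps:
j = 2304 (j = 48² = 2304)
j/(-66679) = 2304/(-66679) = 2304*(-1/66679) = -2304/66679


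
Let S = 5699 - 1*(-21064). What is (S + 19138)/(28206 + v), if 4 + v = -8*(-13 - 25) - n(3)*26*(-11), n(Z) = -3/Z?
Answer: 45901/28220 ≈ 1.6265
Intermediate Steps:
S = 26763 (S = 5699 + 21064 = 26763)
v = 14 (v = -4 + (-8*(-13 - 25) - -3/3*26*(-11)) = -4 + (-8*(-38) - -3*⅓*26*(-11)) = -4 + (304 - (-1*26)*(-11)) = -4 + (304 - (-26)*(-11)) = -4 + (304 - 1*286) = -4 + (304 - 286) = -4 + 18 = 14)
(S + 19138)/(28206 + v) = (26763 + 19138)/(28206 + 14) = 45901/28220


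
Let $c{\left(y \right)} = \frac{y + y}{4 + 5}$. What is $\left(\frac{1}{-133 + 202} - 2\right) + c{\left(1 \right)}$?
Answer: $- \frac{365}{207} \approx -1.7633$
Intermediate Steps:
$c{\left(y \right)} = \frac{2 y}{9}$
$\left(\frac{1}{-133 + 202} - 2\right) + c{\left(1 \right)} = \left(\frac{1}{-133 + 202} - 2\right) + \frac{2}{9} \cdot 1 = \left(\frac{1}{69} - 2\right) + \frac{2}{9} = - \frac{137}{69} + \frac{2}{9} = - \frac{365}{207}$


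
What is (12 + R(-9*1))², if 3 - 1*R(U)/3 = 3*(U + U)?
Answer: 33489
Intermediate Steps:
R(U) = 9 - 18*U (R(U) = 9 - 9*(U + U) = 9 - 9*2*U = 9 - 18*U)
(12 + R(-9*1))² = (12 + (9 - (-162)))² = (12 + (9 - 18*(-9)))² = (12 + (9 + 162))² = (12 + 171)² = 183² = 33489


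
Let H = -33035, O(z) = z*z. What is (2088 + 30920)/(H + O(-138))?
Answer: -33008/13991 ≈ -2.3592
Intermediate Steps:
O(z) = z**2
(2088 + 30920)/(H + O(-138)) = (2088 + 30920)/(-33035 + (-138)**2) = 33008/(-33035 + 19044) = 33008/(-13991) = 33008*(-1/13991) = -33008/13991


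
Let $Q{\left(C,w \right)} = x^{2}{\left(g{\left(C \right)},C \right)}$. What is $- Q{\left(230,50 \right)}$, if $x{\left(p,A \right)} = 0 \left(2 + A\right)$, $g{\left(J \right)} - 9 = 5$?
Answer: $0$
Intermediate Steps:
$g{\left(J \right)} = 14$ ($g{\left(J \right)} = 9 + 5 = 14$)
$x{\left(p,A \right)} = 0$
$Q{\left(C,w \right)} = 0$ ($Q{\left(C,w \right)} = 0^{2} = 0$)
$- Q{\left(230,50 \right)} = \left(-1\right) 0 = 0$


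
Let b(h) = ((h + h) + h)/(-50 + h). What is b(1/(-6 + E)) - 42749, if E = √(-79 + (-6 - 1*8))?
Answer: -13812243746/323101 + 150*I*√93/323101 ≈ -42749.0 + 0.0044771*I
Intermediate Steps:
E = I*√93 (E = √(-79 + (-6 - 8)) = √(-79 - 14) = √(-93) = I*√93 ≈ 9.6436*I)
b(h) = 3*h/(-50 + h) (b(h) = (2*h + h)/(-50 + h) = (3*h)/(-50 + h) = 3*h/(-50 + h))
b(1/(-6 + E)) - 42749 = 3/((-6 + I*√93)*(-50 + 1/(-6 + I*√93))) - 42749 = 3/((-50 + 1/(-6 + I*√93))*(-6 + I*√93)) - 42749 = -42749 + 3/((-50 + 1/(-6 + I*√93))*(-6 + I*√93))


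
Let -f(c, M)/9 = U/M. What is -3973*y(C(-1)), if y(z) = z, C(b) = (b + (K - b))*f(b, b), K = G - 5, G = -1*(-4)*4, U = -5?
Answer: 1966635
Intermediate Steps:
G = 16 (G = 4*4 = 16)
f(c, M) = 45/M (f(c, M) = -(-45)/M = 45/M)
K = 11 (K = 16 - 5 = 11)
C(b) = 495/b (C(b) = (b + (11 - b))*(45/b) = 11*(45/b) = 495/b)
-3973*y(C(-1)) = -1966635/(-1) = -1966635*(-1) = -3973*(-495) = 1966635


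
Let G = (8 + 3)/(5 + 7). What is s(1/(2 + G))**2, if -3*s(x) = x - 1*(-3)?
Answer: 1521/1225 ≈ 1.2416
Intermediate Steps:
G = 11/12 ≈ 0.91667
s(x) = -1 - x/3 (s(x) = -(x - 1*(-3))/3 = -(x + 3)/3 = -(3 + x)/3 = -1 - x/3)
s(1/(2 + G))**2 = (-1 - 1/(3*(2 + 11/12)))**2 = (-1 - 1/(3*35/12))**2 = (-1 - 1/3*12/35)**2 = (-1 - 4/35)**2 = (-39/35)**2 = 1521/1225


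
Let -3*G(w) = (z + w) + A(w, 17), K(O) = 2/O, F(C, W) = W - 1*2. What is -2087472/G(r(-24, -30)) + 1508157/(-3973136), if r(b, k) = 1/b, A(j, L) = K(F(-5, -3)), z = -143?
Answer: -2985797614695561/68389589968 ≈ -43659.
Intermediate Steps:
F(C, W) = -2 + W (F(C, W) = W - 2 = -2 + W)
A(j, L) = -2/5 (A(j, L) = 2/(-2 - 3) = 2/(-5) = 2*(-1/5) = -2/5)
G(w) = 239/5 - w/3 (G(w) = -((-143 + w) - 2/5)/3 = -(-717/5 + w)/3 = 239/5 - w/3)
-2087472/G(r(-24, -30)) + 1508157/(-3973136) = -2087472/(239/5 - 1/3/(-24)) + 1508157/(-3973136) = -2087472/(239/5 - 1/3*(-1/24)) + 1508157*(-1/3973136) = -2087472/(239/5 + 1/72) - 1508157/3973136 = -2087472/17213/360 - 1508157/3973136 = -2087472*360/17213 - 1508157/3973136 = -751489920/17213 - 1508157/3973136 = -2985797614695561/68389589968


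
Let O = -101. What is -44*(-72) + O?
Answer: 3067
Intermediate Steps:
-44*(-72) + O = -44*(-72) - 101 = 3168 - 101 = 3067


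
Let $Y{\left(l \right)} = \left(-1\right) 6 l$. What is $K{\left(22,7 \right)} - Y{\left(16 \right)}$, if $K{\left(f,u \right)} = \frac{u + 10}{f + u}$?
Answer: $\frac{2801}{29} \approx 96.586$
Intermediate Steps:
$Y{\left(l \right)} = - 6 l$
$K{\left(f,u \right)} = \frac{10 + u}{f + u}$
$K{\left(22,7 \right)} - Y{\left(16 \right)} = \frac{10 + 7}{22 + 7} - \left(-6\right) 16 = \frac{1}{29} \cdot 17 - -96 = \frac{1}{29} \cdot 17 + 96 = \frac{17}{29} + 96 = \frac{2801}{29}$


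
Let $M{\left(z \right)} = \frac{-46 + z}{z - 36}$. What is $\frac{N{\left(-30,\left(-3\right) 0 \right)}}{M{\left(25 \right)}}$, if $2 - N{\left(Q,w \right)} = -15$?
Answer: $\frac{187}{21} \approx 8.9048$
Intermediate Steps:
$N{\left(Q,w \right)} = 17$ ($N{\left(Q,w \right)} = 2 - -15 = 2 + 15 = 17$)
$M{\left(z \right)} = \frac{-46 + z}{-36 + z}$
$\frac{N{\left(-30,\left(-3\right) 0 \right)}}{M{\left(25 \right)}} = \frac{17}{\frac{1}{-36 + 25} \left(-46 + 25\right)} = \frac{17}{\frac{1}{-11} \left(-21\right)} = \frac{17}{\left(- \frac{1}{11}\right) \left(-21\right)} = \frac{17}{\frac{21}{11}} = 17 \cdot \frac{11}{21} = \frac{187}{21}$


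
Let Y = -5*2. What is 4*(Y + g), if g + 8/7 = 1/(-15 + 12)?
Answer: -964/21 ≈ -45.905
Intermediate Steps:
Y = -10
g = -31/21 (g = -8/7 + 1/(-15 + 12) = -8/7 + 1/(-3) = -8/7 - 1/3 = -31/21 ≈ -1.4762)
4*(Y + g) = 4*(-10 - 31/21) = 4*(-241/21) = -964/21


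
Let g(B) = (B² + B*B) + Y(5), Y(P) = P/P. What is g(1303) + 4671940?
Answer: 8067559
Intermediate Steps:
Y(P) = 1
g(B) = 1 + 2*B² (g(B) = (B² + B*B) + 1 = (B² + B²) + 1 = 2*B² + 1 = 1 + 2*B²)
g(1303) + 4671940 = (1 + 2*1303²) + 4671940 = (1 + 2*1697809) + 4671940 = (1 + 3395618) + 4671940 = 3395619 + 4671940 = 8067559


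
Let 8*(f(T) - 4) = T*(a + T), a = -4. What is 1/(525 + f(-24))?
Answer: 1/613 ≈ 0.0016313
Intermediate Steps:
f(T) = 4 + T*(-4 + T)/8 (f(T) = 4 + (T*(-4 + T))/8 = 4 + T*(-4 + T)/8)
1/(525 + f(-24)) = 1/(525 + (4 - 1/2*(-24) + (1/8)*(-24)**2)) = 1/(525 + (4 + 12 + (1/8)*576)) = 1/(525 + (4 + 12 + 72)) = 1/(525 + 88) = 1/613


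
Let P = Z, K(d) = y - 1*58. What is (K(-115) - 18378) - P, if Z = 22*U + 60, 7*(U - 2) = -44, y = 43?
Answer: -128511/7 ≈ -18359.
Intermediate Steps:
U = -30/7 (U = 2 + (⅐)*(-44) = 2 - 44/7 = -30/7 ≈ -4.2857)
K(d) = -15 (K(d) = 43 - 1*58 = 43 - 58 = -15)
Z = -240/7 (Z = 22*(-30/7) + 60 = -660/7 + 60 = -240/7 ≈ -34.286)
P = -240/7 ≈ -34.286
(K(-115) - 18378) - P = (-15 - 18378) - 1*(-240/7) = -18393 + 240/7 = -128511/7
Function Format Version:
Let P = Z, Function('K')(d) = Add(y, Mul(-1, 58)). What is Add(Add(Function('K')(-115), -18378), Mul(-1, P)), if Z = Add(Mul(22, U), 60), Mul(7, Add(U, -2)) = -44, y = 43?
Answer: Rational(-128511, 7) ≈ -18359.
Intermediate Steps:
U = Rational(-30, 7) (U = Add(2, Mul(Rational(1, 7), -44)) = Add(2, Rational(-44, 7)) = Rational(-30, 7) ≈ -4.2857)
Function('K')(d) = -15 (Function('K')(d) = Add(43, Mul(-1, 58)) = Add(43, -58) = -15)
Z = Rational(-240, 7) (Z = Add(Mul(22, Rational(-30, 7)), 60) = Add(Rational(-660, 7), 60) = Rational(-240, 7) ≈ -34.286)
P = Rational(-240, 7) ≈ -34.286
Add(Add(Function('K')(-115), -18378), Mul(-1, P)) = Add(Add(-15, -18378), Mul(-1, Rational(-240, 7))) = Add(-18393, Rational(240, 7)) = Rational(-128511, 7)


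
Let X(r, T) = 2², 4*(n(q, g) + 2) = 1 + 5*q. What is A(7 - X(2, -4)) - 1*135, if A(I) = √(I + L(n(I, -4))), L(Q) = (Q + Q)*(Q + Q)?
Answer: -135 + √19 ≈ -130.64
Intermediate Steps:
n(q, g) = -7/4 + 5*q/4 (n(q, g) = -2 + (1 + 5*q)/4 = -2 + (¼ + 5*q/4) = -7/4 + 5*q/4)
L(Q) = 4*Q² (L(Q) = (2*Q)*(2*Q) = 4*Q²)
X(r, T) = 4
A(I) = √(I + 4*(-7/4 + 5*I/4)²)
A(7 - X(2, -4)) - 1*135 = √((-7 + 5*(7 - 1*4))² + 4*(7 - 1*4))/2 - 1*135 = √((-7 + 5*(7 - 4))² + 4*(7 - 4))/2 - 135 = √((-7 + 5*3)² + 4*3)/2 - 135 = √((-7 + 15)² + 12)/2 - 135 = √(8² + 12)/2 - 135 = √(64 + 12)/2 - 135 = √76/2 - 135 = (2*√19)/2 - 135 = √19 - 135 = -135 + √19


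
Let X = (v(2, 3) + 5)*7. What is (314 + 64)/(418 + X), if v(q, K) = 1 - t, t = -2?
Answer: 63/79 ≈ 0.79747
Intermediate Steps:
v(q, K) = 3 (v(q, K) = 1 - 1*(-2) = 1 + 2 = 3)
X = 56 (X = (3 + 5)*7 = 8*7 = 56)
(314 + 64)/(418 + X) = (314 + 64)/(418 + 56) = 378/474 = 378*(1/474) = 63/79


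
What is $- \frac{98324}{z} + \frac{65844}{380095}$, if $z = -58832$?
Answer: $\frac{10311548747}{5590437260} \approx 1.8445$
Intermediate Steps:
$- \frac{98324}{z} + \frac{65844}{380095} = - \frac{98324}{-58832} + \frac{65844}{380095} = \left(-98324\right) \left(- \frac{1}{58832}\right) + 65844 \cdot \frac{1}{380095} = \frac{24581}{14708} + \frac{65844}{380095} = \frac{10311548747}{5590437260}$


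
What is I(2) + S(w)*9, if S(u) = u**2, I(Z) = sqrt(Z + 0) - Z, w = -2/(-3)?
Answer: 2 + sqrt(2) ≈ 3.4142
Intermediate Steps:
w = 2/3 (w = -2*(-1/3) = 2/3 ≈ 0.66667)
I(Z) = sqrt(Z) - Z
I(2) + S(w)*9 = (sqrt(2) - 1*2) + (2/3)**2*9 = (sqrt(2) - 2) + (4/9)*9 = (-2 + sqrt(2)) + 4 = 2 + sqrt(2)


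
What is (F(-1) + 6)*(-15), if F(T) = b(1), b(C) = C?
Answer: -105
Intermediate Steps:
F(T) = 1
(F(-1) + 6)*(-15) = (1 + 6)*(-15) = 7*(-15) = -105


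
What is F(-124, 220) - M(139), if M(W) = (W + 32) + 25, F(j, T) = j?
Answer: -320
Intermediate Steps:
M(W) = 57 + W (M(W) = (32 + W) + 25 = 57 + W)
F(-124, 220) - M(139) = -124 - (57 + 139) = -124 - 1*196 = -124 - 196 = -320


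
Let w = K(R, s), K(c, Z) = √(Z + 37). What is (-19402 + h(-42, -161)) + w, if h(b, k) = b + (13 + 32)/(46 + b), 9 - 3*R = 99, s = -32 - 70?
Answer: -77731/4 + I*√65 ≈ -19433.0 + 8.0623*I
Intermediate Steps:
s = -102
R = -30 (R = 3 - ⅓*99 = 3 - 33 = -30)
h(b, k) = b + 45/(46 + b)
K(c, Z) = √(37 + Z)
w = I*√65 (w = √(37 - 102) = √(-65) = I*√65 ≈ 8.0623*I)
(-19402 + h(-42, -161)) + w = (-19402 + (45 + (-42)² + 46*(-42))/(46 - 42)) + I*√65 = (-19402 + (45 + 1764 - 1932)/4) + I*√65 = (-19402 + (¼)*(-123)) + I*√65 = (-19402 - 123/4) + I*√65 = -77731/4 + I*√65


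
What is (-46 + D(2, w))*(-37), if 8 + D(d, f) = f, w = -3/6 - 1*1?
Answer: 4107/2 ≈ 2053.5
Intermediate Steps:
w = -3/2 (w = -3*1/6 - 1 = -1/2 - 1 = -3/2 ≈ -1.5000)
D(d, f) = -8 + f
(-46 + D(2, w))*(-37) = (-46 + (-8 - 3/2))*(-37) = (-46 - 19/2)*(-37) = -111/2*(-37) = 4107/2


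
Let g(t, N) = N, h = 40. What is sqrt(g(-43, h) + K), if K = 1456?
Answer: 2*sqrt(374) ≈ 38.678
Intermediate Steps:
sqrt(g(-43, h) + K) = sqrt(40 + 1456) = sqrt(1496) = 2*sqrt(374)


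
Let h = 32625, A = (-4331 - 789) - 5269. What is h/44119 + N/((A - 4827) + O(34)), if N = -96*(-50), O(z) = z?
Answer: 141770775/334907329 ≈ 0.42331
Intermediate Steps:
A = -10389 (A = -5120 - 5269 = -10389)
N = 4800
h/44119 + N/((A - 4827) + O(34)) = 32625/44119 + 4800/((-10389 - 4827) + 34) = 32625*(1/44119) + 4800/(-15216 + 34) = 32625/44119 + 4800/(-15182) = 32625/44119 + 4800*(-1/15182) = 32625/44119 - 2400/7591 = 141770775/334907329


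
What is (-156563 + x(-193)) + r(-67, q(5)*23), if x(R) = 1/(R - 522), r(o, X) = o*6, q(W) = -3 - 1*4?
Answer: -112229976/715 ≈ -1.5697e+5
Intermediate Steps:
q(W) = -7 (q(W) = -3 - 4 = -7)
r(o, X) = 6*o
x(R) = 1/(-522 + R)
(-156563 + x(-193)) + r(-67, q(5)*23) = (-156563 + 1/(-522 - 193)) + 6*(-67) = (-156563 + 1/(-715)) - 402 = (-156563 - 1/715) - 402 = -111942546/715 - 402 = -112229976/715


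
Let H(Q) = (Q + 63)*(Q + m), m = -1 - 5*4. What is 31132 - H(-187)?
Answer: 5340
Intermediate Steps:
m = -21 (m = -1 - 20 = -21)
H(Q) = (-21 + Q)*(63 + Q) (H(Q) = (Q + 63)*(Q - 21) = (63 + Q)*(-21 + Q) = (-21 + Q)*(63 + Q))
31132 - H(-187) = 31132 - (-1323 + (-187)² + 42*(-187)) = 31132 - (-1323 + 34969 - 7854) = 31132 - 1*25792 = 31132 - 25792 = 5340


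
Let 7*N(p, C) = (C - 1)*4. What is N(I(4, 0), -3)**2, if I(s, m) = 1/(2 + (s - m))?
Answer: 256/49 ≈ 5.2245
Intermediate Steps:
I(s, m) = 1/(2 + s - m)
N(p, C) = -4/7 + 4*C/7 (N(p, C) = ((C - 1)*4)/7 = ((-1 + C)*4)/7 = (-4 + 4*C)/7 = -4/7 + 4*C/7)
N(I(4, 0), -3)**2 = (-4/7 + (4/7)*(-3))**2 = (-4/7 - 12/7)**2 = (-16/7)**2 = 256/49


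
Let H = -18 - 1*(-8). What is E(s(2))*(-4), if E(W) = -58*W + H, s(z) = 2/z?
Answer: 272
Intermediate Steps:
H = -10 (H = -18 + 8 = -10)
E(W) = -10 - 58*W (E(W) = -58*W - 10 = -10 - 58*W)
E(s(2))*(-4) = (-10 - 116/2)*(-4) = (-10 - 58*1)*(-4) = (-10 - 58)*(-4) = -68*(-4) = 272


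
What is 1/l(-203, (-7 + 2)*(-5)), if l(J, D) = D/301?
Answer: 301/25 ≈ 12.040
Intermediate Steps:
l(J, D) = D/301 (l(J, D) = D*(1/301) = D/301)
1/l(-203, (-7 + 2)*(-5)) = 1/(((-7 + 2)*(-5))/301) = 1/((-5*(-5))/301) = 1/((1/301)*25) = 1/(25/301) = 301/25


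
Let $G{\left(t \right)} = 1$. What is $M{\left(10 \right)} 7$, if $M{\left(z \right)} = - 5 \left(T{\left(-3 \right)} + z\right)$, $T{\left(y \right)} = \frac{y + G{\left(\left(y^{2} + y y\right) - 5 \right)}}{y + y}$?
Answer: $- \frac{1085}{3} \approx -361.67$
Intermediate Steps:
$T{\left(y \right)} = \frac{1 + y}{2 y}$ ($T{\left(y \right)} = \frac{y + 1}{y + y} = \frac{1 + y}{2 y}$)
$M{\left(z \right)} = - \frac{5}{3} - 5 z$ ($M{\left(z \right)} = - 5 \left(\frac{1 - 3}{2 \left(-3\right)} + z\right) = - 5 \left(\frac{1}{2} \left(- \frac{1}{3}\right) \left(-2\right) + z\right) = - 5 \left(\frac{1}{3} + z\right) = - \frac{5}{3} - 5 z$)
$M{\left(10 \right)} 7 = \left(- \frac{5}{3} - 50\right) 7 = \left(- \frac{155}{3}\right) 7 = - \frac{1085}{3}$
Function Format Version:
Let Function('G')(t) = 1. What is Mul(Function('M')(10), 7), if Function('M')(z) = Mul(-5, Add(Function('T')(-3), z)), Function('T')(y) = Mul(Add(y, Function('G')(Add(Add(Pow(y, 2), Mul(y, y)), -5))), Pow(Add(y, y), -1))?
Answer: Rational(-1085, 3) ≈ -361.67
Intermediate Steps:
Function('T')(y) = Mul(Rational(1, 2), Pow(y, -1), Add(1, y)) (Function('T')(y) = Mul(Add(y, 1), Pow(Add(y, y), -1)) = Mul(Add(1, y), Pow(Mul(2, y), -1)) = Mul(Add(1, y), Mul(Rational(1, 2), Pow(y, -1))) = Mul(Rational(1, 2), Pow(y, -1), Add(1, y)))
Function('M')(z) = Add(Rational(-5, 3), Mul(-5, z)) (Function('M')(z) = Mul(-5, Add(Mul(Rational(1, 2), Pow(-3, -1), Add(1, -3)), z)) = Mul(-5, Add(Mul(Rational(1, 2), Rational(-1, 3), -2), z)) = Mul(-5, Add(Rational(1, 3), z)) = Add(Rational(-5, 3), Mul(-5, z)))
Mul(Function('M')(10), 7) = Mul(Add(Rational(-5, 3), Mul(-5, 10)), 7) = Mul(Add(Rational(-5, 3), -50), 7) = Mul(Rational(-155, 3), 7) = Rational(-1085, 3)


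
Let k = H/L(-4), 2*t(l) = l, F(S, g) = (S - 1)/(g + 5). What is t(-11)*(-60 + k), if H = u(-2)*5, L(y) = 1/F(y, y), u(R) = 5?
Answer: 2035/2 ≈ 1017.5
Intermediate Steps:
F(S, g) = (-1 + S)/(5 + g)
L(y) = (5 + y)/(-1 + y) (L(y) = 1/((-1 + y)/(5 + y)) = (5 + y)/(-1 + y))
H = 25 (H = 5*5 = 25)
t(l) = l/2
k = -125 (k = 25/(((5 - 4)/(-1 - 4))) = 25/((1/(-5))) = 25/((-1/5*1)) = 25/(-1/5) = 25*(-5) = -125)
t(-11)*(-60 + k) = ((1/2)*(-11))*(-60 - 125) = -11/2*(-185) = 2035/2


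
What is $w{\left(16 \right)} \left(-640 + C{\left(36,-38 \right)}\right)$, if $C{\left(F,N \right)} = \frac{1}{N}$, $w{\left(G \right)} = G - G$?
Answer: $0$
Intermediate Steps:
$w{\left(G \right)} = 0$
$w{\left(16 \right)} \left(-640 + C{\left(36,-38 \right)}\right) = 0 \left(-640 + \frac{1}{-38}\right) = 0 \left(-640 - \frac{1}{38}\right) = 0 \left(- \frac{24321}{38}\right) = 0$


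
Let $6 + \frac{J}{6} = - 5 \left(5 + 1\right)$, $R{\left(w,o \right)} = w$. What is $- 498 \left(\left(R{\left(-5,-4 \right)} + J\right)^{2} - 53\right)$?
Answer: $-24296424$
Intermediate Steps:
$J = -216$ ($J = -36 + 6 \left(- 5 \left(5 + 1\right)\right) = -36 + 6 \left(\left(-5\right) 6\right) = -36 + 6 \left(-30\right) = -36 - 180 = -216$)
$- 498 \left(\left(R{\left(-5,-4 \right)} + J\right)^{2} - 53\right) = - 498 \left(\left(-5 - 216\right)^{2} - 53\right) = - 498 \left(\left(-221\right)^{2} - 53\right) = - 498 \left(48841 - 53\right) = \left(-498\right) 48788 = -24296424$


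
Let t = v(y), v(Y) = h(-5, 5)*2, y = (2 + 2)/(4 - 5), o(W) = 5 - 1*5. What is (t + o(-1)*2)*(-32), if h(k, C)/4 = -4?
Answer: 1024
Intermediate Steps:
h(k, C) = -16 (h(k, C) = 4*(-4) = -16)
o(W) = 0 (o(W) = 5 - 5 = 0)
y = -4 (y = 4/(-1) = 4*(-1) = -4)
v(Y) = -32 (v(Y) = -16*2 = -32)
t = -32
(t + o(-1)*2)*(-32) = (-32 + 0*2)*(-32) = (-32 + 0)*(-32) = -32*(-32) = 1024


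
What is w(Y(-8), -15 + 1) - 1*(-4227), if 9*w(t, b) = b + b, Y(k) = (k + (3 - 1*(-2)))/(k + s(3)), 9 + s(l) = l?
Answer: 38015/9 ≈ 4223.9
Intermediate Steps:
s(l) = -9 + l
Y(k) = (5 + k)/(-6 + k) (Y(k) = (k + (3 - 1*(-2)))/(k + (-9 + 3)) = (k + (3 + 2))/(k - 6) = (k + 5)/(-6 + k) = (5 + k)/(-6 + k))
w(t, b) = 2*b/9 (w(t, b) = (b + b)/9 = (2*b)/9 = 2*b/9)
w(Y(-8), -15 + 1) - 1*(-4227) = 2*(-15 + 1)/9 - 1*(-4227) = (2/9)*(-14) + 4227 = -28/9 + 4227 = 38015/9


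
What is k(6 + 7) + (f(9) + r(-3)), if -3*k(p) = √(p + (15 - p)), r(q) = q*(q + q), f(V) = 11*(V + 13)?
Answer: 260 - √15/3 ≈ 258.71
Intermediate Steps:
f(V) = 143 + 11*V (f(V) = 11*(13 + V) = 143 + 11*V)
r(q) = 2*q² (r(q) = q*(2*q) = 2*q²)
k(p) = -√15/3 (k(p) = -√(p + (15 - p))/3 = -√15/3)
k(6 + 7) + (f(9) + r(-3)) = -√15/3 + ((143 + 11*9) + 2*(-3)²) = -√15/3 + ((143 + 99) + 2*9) = -√15/3 + (242 + 18) = -√15/3 + 260 = 260 - √15/3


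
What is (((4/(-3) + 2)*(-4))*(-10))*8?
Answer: 640/3 ≈ 213.33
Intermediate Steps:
(((4/(-3) + 2)*(-4))*(-10))*8 = (((4*(-⅓) + 2)*(-4))*(-10))*8 = (((-4/3 + 2)*(-4))*(-10))*8 = (((⅔)*(-4))*(-10))*8 = -8/3*(-10)*8 = (80/3)*8 = 640/3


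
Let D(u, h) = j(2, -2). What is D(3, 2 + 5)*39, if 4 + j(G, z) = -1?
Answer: -195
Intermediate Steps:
j(G, z) = -5 (j(G, z) = -4 - 1 = -5)
D(u, h) = -5
D(3, 2 + 5)*39 = -5*39 = -195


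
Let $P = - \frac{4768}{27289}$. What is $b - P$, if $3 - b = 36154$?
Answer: $- \frac{986519871}{27289} \approx -36151.0$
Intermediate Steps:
$b = -36151$ ($b = 3 - 36154 = -36151$)
$P = - \frac{4768}{27289}$ ($P = \left(-4768\right) \frac{1}{27289} = - \frac{4768}{27289} \approx -0.17472$)
$b - P = -36151 - - \frac{4768}{27289} = -36151 + \frac{4768}{27289} = - \frac{986519871}{27289}$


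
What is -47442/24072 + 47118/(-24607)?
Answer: -383604965/98723284 ≈ -3.8857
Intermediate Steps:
-47442/24072 + 47118/(-24607) = -47442*1/24072 + 47118*(-1/24607) = -7907/4012 - 47118/24607 = -383604965/98723284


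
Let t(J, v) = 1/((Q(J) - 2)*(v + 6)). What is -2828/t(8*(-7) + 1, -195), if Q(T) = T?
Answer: -30466044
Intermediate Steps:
t(J, v) = 1/((-2 + J)*(6 + v)) (t(J, v) = 1/((J - 2)*(v + 6)) = 1/((-2 + J)*(6 + v)))
-2828/t(8*(-7) + 1, -195) = -(31399284 + 16968*(8*(-7) + 1)) = -(31399284 + 16968*(-56 + 1)) = -2828/(1/(-12 + 390 + 6*(-55) - 55*(-195))) = -2828/(1/(-12 + 390 - 330 + 10725)) = -2828/(1/10773) = -2828/1/10773 = -2828*10773 = -30466044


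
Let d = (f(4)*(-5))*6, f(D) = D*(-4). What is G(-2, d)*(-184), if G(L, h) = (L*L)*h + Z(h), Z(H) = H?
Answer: -441600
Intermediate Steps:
f(D) = -4*D
d = 480 (d = (-4*4*(-5))*6 = -16*(-5)*6 = 80*6 = 480)
G(L, h) = h + h*L² (G(L, h) = (L*L)*h + h = L²*h + h = h*L² + h = h + h*L²)
G(-2, d)*(-184) = (480*(1 + (-2)²))*(-184) = (480*(1 + 4))*(-184) = (480*5)*(-184) = 2400*(-184) = -441600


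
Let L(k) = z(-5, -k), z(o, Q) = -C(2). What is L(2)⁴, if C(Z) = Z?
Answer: 16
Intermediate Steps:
z(o, Q) = -2 (z(o, Q) = -1*2 = -2)
L(k) = -2
L(2)⁴ = (-2)⁴ = 16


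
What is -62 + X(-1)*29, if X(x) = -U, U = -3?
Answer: 25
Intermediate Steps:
X(x) = 3 (X(x) = -1*(-3) = 3)
-62 + X(-1)*29 = -62 + 3*29 = -62 + 87 = 25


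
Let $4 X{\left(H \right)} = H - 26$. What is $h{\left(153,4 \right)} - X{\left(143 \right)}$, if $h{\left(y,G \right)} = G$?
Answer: $- \frac{101}{4} \approx -25.25$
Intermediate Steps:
$X{\left(H \right)} = - \frac{13}{2} + \frac{H}{4}$ ($X{\left(H \right)} = \frac{H - 26}{4} = \frac{-26 + H}{4} = - \frac{13}{2} + \frac{H}{4}$)
$h{\left(153,4 \right)} - X{\left(143 \right)} = 4 - \left(- \frac{13}{2} + \frac{1}{4} \cdot 143\right) = 4 - \left(- \frac{13}{2} + \frac{143}{4}\right) = 4 - \frac{117}{4} = - \frac{101}{4}$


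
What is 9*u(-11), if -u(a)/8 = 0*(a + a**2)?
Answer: 0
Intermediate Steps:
u(a) = 0 (u(a) = -0*(a + a**2) = -8*0 = 0)
9*u(-11) = 9*0 = 0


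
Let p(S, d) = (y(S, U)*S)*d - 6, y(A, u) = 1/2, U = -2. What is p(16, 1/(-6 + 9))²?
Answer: 100/9 ≈ 11.111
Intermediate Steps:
y(A, u) = ½
p(S, d) = -6 + S*d/2 (p(S, d) = (S/2)*d - 6 = S*d/2 - 6 = -6 + S*d/2)
p(16, 1/(-6 + 9))² = (-6 + (½)*16/(-6 + 9))² = (-6 + (½)*16/3)² = (-6 + (½)*16*(⅓))² = (-6 + 8/3)² = (-10/3)² = 100/9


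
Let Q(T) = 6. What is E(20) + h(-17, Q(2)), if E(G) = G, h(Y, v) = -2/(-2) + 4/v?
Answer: 65/3 ≈ 21.667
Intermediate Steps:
h(Y, v) = 1 + 4/v (h(Y, v) = -2*(-½) + 4/v = 1 + 4/v)
E(20) + h(-17, Q(2)) = 20 + (4 + 6)/6 = 20 + (⅙)*10 = 20 + 5/3 = 65/3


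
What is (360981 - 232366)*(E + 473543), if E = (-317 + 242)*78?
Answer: 60152335195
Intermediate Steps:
E = -5850 (E = -75*78 = -5850)
(360981 - 232366)*(E + 473543) = (360981 - 232366)*(-5850 + 473543) = 128615*467693 = 60152335195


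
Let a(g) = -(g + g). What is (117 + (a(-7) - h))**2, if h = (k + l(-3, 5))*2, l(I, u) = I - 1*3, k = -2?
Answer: 21609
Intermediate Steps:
l(I, u) = -3 + I (l(I, u) = I - 3 = -3 + I)
a(g) = -2*g
h = -16 (h = (-2 + (-3 - 3))*2 = (-2 - 6)*2 = -8*2 = -16)
(117 + (a(-7) - h))**2 = (117 + (-2*(-7) - 1*(-16)))**2 = (117 + (14 + 16))**2 = (117 + 30)**2 = 147**2 = 21609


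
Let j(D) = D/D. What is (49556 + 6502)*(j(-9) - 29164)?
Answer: -1634819454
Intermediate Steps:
j(D) = 1
(49556 + 6502)*(j(-9) - 29164) = (49556 + 6502)*(1 - 29164) = 56058*(-29163) = -1634819454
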